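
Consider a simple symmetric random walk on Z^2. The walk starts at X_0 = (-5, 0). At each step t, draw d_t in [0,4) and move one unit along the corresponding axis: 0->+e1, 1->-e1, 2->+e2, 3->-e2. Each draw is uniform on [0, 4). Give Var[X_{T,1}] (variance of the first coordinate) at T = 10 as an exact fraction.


Outcome values over d=0..3: [1, -1, 0, 0]
Σy = 0, Σy² = 2, M = 4
μ = 0/4 = 0,  σ² = 2/4 − (0)² = 1/2
Independent increments: Var[X_10] = 10·σ² = 10·(1/2) = 5

5


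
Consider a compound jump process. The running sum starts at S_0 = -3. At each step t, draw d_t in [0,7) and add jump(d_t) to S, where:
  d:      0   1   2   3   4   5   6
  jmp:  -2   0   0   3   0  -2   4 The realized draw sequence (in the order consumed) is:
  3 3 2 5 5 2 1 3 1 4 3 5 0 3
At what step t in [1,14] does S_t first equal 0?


t=0: S=-3, d=3, jump=3, S_1=0
t=1: S=0, d=3, jump=3, S_2=3
t=2: S=3, d=2, jump=0, S_3=3
t=3: S=3, d=5, jump=-2, S_4=1
t=4: S=1, d=5, jump=-2, S_5=-1
t=5: S=-1, d=2, jump=0, S_6=-1
t=6: S=-1, d=1, jump=0, S_7=-1
t=7: S=-1, d=3, jump=3, S_8=2
t=8: S=2, d=1, jump=0, S_9=2
t=9: S=2, d=4, jump=0, S_10=2
t=10: S=2, d=3, jump=3, S_11=5
t=11: S=5, d=5, jump=-2, S_12=3
t=12: S=3, d=0, jump=-2, S_13=1
t=13: S=1, d=3, jump=3, S_14=4

1


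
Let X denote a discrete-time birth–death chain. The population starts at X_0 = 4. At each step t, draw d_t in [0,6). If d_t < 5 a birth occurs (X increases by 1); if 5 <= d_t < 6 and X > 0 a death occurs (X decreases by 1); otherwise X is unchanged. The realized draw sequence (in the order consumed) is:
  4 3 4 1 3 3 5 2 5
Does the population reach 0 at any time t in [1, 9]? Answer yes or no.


no

t=0: X=4, d=4 → birth, X_1=5
t=1: X=5, d=3 → birth, X_2=6
t=2: X=6, d=4 → birth, X_3=7
t=3: X=7, d=1 → birth, X_4=8
t=4: X=8, d=3 → birth, X_5=9
t=5: X=9, d=3 → birth, X_6=10
t=6: X=10, d=5 → death, X_7=9
t=7: X=9, d=2 → birth, X_8=10
t=8: X=10, d=5 → death, X_9=9


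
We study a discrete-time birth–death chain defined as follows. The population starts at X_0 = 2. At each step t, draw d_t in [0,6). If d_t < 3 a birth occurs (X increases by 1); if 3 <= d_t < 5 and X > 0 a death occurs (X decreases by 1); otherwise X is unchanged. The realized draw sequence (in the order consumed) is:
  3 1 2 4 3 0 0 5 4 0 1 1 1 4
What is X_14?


5

t=0: X=2, d=3 → death, X_1=1
t=1: X=1, d=1 → birth, X_2=2
t=2: X=2, d=2 → birth, X_3=3
t=3: X=3, d=4 → death, X_4=2
t=4: X=2, d=3 → death, X_5=1
t=5: X=1, d=0 → birth, X_6=2
t=6: X=2, d=0 → birth, X_7=3
t=7: X=3, d=5 → hold, X_8=3
t=8: X=3, d=4 → death, X_9=2
t=9: X=2, d=0 → birth, X_10=3
t=10: X=3, d=1 → birth, X_11=4
t=11: X=4, d=1 → birth, X_12=5
t=12: X=5, d=1 → birth, X_13=6
t=13: X=6, d=4 → death, X_14=5


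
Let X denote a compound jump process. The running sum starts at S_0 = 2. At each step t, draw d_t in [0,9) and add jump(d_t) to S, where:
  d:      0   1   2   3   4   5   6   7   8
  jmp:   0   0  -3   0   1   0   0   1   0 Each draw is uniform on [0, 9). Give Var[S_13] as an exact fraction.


1274/81

Outcome values over d=0..8: [0, 0, -3, 0, 1, 0, 0, 1, 0]
Σy = -1, Σy² = 11, M = 9
μ = -1/9 = -1/9,  σ² = 11/9 − (-1/9)² = 98/81
Independent increments: Var[S_13] = 13·σ² = 13·(98/81) = 1274/81


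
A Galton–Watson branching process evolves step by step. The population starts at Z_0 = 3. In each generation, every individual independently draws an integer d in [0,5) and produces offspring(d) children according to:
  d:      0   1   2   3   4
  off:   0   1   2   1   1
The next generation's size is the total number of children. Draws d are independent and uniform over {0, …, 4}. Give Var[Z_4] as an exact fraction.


Outcome values over d=0..4: [0, 1, 2, 1, 1]
Σy = 5, Σy² = 7, M = 5
μ = 5/5 = 1,  σ² = 7/5 − (1)² = 2/5
V_0 = 0, E_0 = 3
V_1 = 2/5·E_0 + (1)²·V_0 = 6/5;  E_1 = 3
V_2 = 2/5·E_1 + (1)²·V_1 = 12/5;  E_2 = 3
V_3 = 2/5·E_2 + (1)²·V_2 = 18/5;  E_3 = 3
V_4 = 2/5·E_3 + (1)²·V_3 = 24/5;  E_4 = 3

24/5


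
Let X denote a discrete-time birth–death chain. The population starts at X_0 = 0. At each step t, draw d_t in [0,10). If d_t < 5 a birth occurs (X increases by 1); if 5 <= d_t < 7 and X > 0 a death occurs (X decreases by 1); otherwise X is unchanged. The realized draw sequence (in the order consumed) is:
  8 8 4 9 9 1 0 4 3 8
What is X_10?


t=0: X=0, d=8 → hold, X_1=0
t=1: X=0, d=8 → hold, X_2=0
t=2: X=0, d=4 → birth, X_3=1
t=3: X=1, d=9 → hold, X_4=1
t=4: X=1, d=9 → hold, X_5=1
t=5: X=1, d=1 → birth, X_6=2
t=6: X=2, d=0 → birth, X_7=3
t=7: X=3, d=4 → birth, X_8=4
t=8: X=4, d=3 → birth, X_9=5
t=9: X=5, d=8 → hold, X_10=5

5


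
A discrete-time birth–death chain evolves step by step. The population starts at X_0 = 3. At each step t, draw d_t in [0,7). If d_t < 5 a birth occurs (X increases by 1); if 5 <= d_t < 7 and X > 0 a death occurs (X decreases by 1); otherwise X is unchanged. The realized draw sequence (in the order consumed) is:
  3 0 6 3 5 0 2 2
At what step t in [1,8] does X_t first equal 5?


t=0: X=3, d=3 → birth, X_1=4
t=1: X=4, d=0 → birth, X_2=5
t=2: X=5, d=6 → death, X_3=4
t=3: X=4, d=3 → birth, X_4=5
t=4: X=5, d=5 → death, X_5=4
t=5: X=4, d=0 → birth, X_6=5
t=6: X=5, d=2 → birth, X_7=6
t=7: X=6, d=2 → birth, X_8=7

2


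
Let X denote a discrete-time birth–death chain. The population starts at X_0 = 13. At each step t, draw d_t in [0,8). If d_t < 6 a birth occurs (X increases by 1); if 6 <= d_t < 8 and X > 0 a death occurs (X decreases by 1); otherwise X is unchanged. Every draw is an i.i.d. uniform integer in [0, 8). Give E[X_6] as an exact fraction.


16

X can drop by at most 1 per step and X_0 = 13 > T = 6, so X_t >= 13 − t >= 7 > 0 for every t <= 6: the floor at 0 (the 'and X > 0' condition) never binds. Hence X_6 = X_0 + Σ_{t<6} Y_t with i.i.d. increments Y_t = y(d_t) ∈ {+1, −1, 0}.
Outcome values over d=0..7: [1, 1, 1, 1, 1, 1, -1, -1]
Σy = 4, Σy² = 8, M = 8
μ = 4/8 = 1/2,  σ² = 8/8 − (1/2)² = 3/4
E[X_6] = 13 + 6·(1/2) = 16


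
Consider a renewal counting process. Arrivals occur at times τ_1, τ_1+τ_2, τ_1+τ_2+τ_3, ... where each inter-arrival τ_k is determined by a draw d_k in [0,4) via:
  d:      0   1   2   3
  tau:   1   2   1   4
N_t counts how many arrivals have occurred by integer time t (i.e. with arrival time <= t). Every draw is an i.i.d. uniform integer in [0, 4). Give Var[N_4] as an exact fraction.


Inter-arrival values over d=0..3: [1, 2, 1, 4]
Each d has probability 1/4, so the pmf of τ is: f(1) = 1/2, f(2) = 1/4, f(4) = 1/4
Let p_n(j) = P(N_n = j), with p_0 = [1]. Condition on τ_1: p_n(0) = P(τ > n), and for j >= 1, p_n(j) = Σ_{k<=n} f(k)·p_{n−k}(j−1)
p_1 = [1/2, 1/2]  (j = 0..1)
p_2 = [1/4, 1/2, 1/4]  (j = 0..2)
p_3 = [1/4, 1/4, 3/8, 1/8]  (j = 0..3)
p_4 = [0, 7/16, 1/4, 1/4, 1/16]  (j = 0..4)
E[N_4] = Σ j·p_4(j) = 31/16;  E[N_4²] = Σ j²·p_4(j) = 75/16
Var[N_4] = 75/16 − (31/16)² = 239/256

239/256


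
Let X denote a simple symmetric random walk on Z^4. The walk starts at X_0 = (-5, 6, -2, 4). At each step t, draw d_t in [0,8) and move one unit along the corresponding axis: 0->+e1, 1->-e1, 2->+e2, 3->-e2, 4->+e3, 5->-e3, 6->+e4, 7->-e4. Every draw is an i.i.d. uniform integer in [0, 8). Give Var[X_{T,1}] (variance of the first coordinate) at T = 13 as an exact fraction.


13/4

Outcome values over d=0..7: [1, -1, 0, 0, 0, 0, 0, 0]
Σy = 0, Σy² = 2, M = 8
μ = 0/8 = 0,  σ² = 2/8 − (0)² = 1/4
Independent increments: Var[X_13] = 13·σ² = 13·(1/4) = 13/4


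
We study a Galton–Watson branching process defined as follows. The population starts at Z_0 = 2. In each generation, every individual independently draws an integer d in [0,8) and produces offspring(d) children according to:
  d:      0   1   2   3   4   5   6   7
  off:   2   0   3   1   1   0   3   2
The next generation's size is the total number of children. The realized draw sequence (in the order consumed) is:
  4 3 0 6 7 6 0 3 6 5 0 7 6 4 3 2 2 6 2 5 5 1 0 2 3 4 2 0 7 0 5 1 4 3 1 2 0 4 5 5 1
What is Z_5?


gen 0: Z_0=2, draws=[4, 3], offspring=[1, 1], Z_1=2
gen 1: Z_1=2, draws=[0, 6], offspring=[2, 3], Z_2=5
gen 2: Z_2=5, draws=[7, 6, 0, 3, 6], offspring=[2, 3, 2, 1, 3], Z_3=11
gen 3: Z_3=11, draws=[5, 0, 7, 6, 4, 3, 2, 2, 6, 2, 5], offspring=[0, 2, 2, 3, 1, 1, 3, 3, 3, 3, 0], Z_4=21
gen 4: Z_4=21, draws=[5, 1, 0, 2, 3, 4, 2, 0, 7, 0, 5, 1, 4, 3, 1, 2, 0, 4, 5, 5, 1], offspring=[0, 0, 2, 3, 1, 1, 3, 2, 2, 2, 0, 0, 1, 1, 0, 3, 2, 1, 0, 0, 0], Z_5=24

24


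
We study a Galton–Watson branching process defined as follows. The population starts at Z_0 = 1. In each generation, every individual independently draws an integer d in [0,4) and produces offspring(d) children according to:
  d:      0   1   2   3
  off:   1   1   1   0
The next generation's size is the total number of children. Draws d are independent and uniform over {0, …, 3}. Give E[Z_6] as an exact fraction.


Outcome values over d=0..3: [1, 1, 1, 0]
Σy = 3, Σy² = 3, M = 4
μ = 3/4 = 3/4,  σ² = 3/4 − (3/4)² = 3/16
E[Z_0] = 1
E[Z_1] = 3/4·E[Z_0] = 3/4
E[Z_2] = 3/4·E[Z_1] = 9/16
E[Z_3] = 3/4·E[Z_2] = 27/64
E[Z_4] = 3/4·E[Z_3] = 81/256
E[Z_5] = 3/4·E[Z_4] = 243/1024
E[Z_6] = 3/4·E[Z_5] = 729/4096

729/4096


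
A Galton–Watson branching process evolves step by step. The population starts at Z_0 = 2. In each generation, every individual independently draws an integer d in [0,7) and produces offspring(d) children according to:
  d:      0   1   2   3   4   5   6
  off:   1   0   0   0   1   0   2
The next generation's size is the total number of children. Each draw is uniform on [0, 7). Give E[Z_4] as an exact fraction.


Outcome values over d=0..6: [1, 0, 0, 0, 1, 0, 2]
Σy = 4, Σy² = 6, M = 7
μ = 4/7 = 4/7,  σ² = 6/7 − (4/7)² = 26/49
E[Z_0] = 2
E[Z_1] = 4/7·E[Z_0] = 8/7
E[Z_2] = 4/7·E[Z_1] = 32/49
E[Z_3] = 4/7·E[Z_2] = 128/343
E[Z_4] = 4/7·E[Z_3] = 512/2401

512/2401


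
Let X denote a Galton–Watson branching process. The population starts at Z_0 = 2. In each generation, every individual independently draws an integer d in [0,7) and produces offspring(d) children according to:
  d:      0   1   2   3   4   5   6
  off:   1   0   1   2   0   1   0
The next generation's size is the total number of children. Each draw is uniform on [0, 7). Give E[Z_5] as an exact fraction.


Outcome values over d=0..6: [1, 0, 1, 2, 0, 1, 0]
Σy = 5, Σy² = 7, M = 7
μ = 5/7 = 5/7,  σ² = 7/7 − (5/7)² = 24/49
E[Z_0] = 2
E[Z_1] = 5/7·E[Z_0] = 10/7
E[Z_2] = 5/7·E[Z_1] = 50/49
E[Z_3] = 5/7·E[Z_2] = 250/343
E[Z_4] = 5/7·E[Z_3] = 1250/2401
E[Z_5] = 5/7·E[Z_4] = 6250/16807

6250/16807


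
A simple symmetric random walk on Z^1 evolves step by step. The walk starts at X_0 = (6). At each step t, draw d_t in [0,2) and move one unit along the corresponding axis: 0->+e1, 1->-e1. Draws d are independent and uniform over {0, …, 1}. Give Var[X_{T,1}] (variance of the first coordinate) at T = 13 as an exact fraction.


13

Outcome values over d=0..1: [1, -1]
Σy = 0, Σy² = 2, M = 2
μ = 0/2 = 0,  σ² = 2/2 − (0)² = 1
Independent increments: Var[X_13] = 13·σ² = 13·(1) = 13


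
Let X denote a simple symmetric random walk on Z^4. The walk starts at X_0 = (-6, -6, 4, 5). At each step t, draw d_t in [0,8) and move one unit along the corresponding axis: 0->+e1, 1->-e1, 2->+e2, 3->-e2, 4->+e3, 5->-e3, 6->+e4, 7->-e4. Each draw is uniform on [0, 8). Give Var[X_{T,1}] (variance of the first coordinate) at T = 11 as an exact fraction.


Outcome values over d=0..7: [1, -1, 0, 0, 0, 0, 0, 0]
Σy = 0, Σy² = 2, M = 8
μ = 0/8 = 0,  σ² = 2/8 − (0)² = 1/4
Independent increments: Var[X_11] = 11·σ² = 11·(1/4) = 11/4

11/4


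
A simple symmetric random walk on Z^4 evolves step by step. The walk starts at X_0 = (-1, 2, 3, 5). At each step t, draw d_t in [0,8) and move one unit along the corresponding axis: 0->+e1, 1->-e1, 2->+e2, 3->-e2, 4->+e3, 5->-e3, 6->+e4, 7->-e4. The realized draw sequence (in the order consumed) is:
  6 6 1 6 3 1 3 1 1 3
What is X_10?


(-5, -1, 3, 8)

t=0: X=(-1, 2, 3, 5), d=6 → +e4, X_1=(-1, 2, 3, 6)
t=1: X=(-1, 2, 3, 6), d=6 → +e4, X_2=(-1, 2, 3, 7)
t=2: X=(-1, 2, 3, 7), d=1 → -e1, X_3=(-2, 2, 3, 7)
t=3: X=(-2, 2, 3, 7), d=6 → +e4, X_4=(-2, 2, 3, 8)
t=4: X=(-2, 2, 3, 8), d=3 → -e2, X_5=(-2, 1, 3, 8)
t=5: X=(-2, 1, 3, 8), d=1 → -e1, X_6=(-3, 1, 3, 8)
t=6: X=(-3, 1, 3, 8), d=3 → -e2, X_7=(-3, 0, 3, 8)
t=7: X=(-3, 0, 3, 8), d=1 → -e1, X_8=(-4, 0, 3, 8)
t=8: X=(-4, 0, 3, 8), d=1 → -e1, X_9=(-5, 0, 3, 8)
t=9: X=(-5, 0, 3, 8), d=3 → -e2, X_10=(-5, -1, 3, 8)


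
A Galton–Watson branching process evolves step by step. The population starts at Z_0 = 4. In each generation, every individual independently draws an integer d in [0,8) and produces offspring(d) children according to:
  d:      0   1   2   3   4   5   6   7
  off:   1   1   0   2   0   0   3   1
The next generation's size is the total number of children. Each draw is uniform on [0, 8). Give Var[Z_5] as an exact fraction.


20

Outcome values over d=0..7: [1, 1, 0, 2, 0, 0, 3, 1]
Σy = 8, Σy² = 16, M = 8
μ = 8/8 = 1,  σ² = 16/8 − (1)² = 1
V_0 = 0, E_0 = 4
V_1 = 1·E_0 + (1)²·V_0 = 4;  E_1 = 4
V_2 = 1·E_1 + (1)²·V_1 = 8;  E_2 = 4
V_3 = 1·E_2 + (1)²·V_2 = 12;  E_3 = 4
V_4 = 1·E_3 + (1)²·V_3 = 16;  E_4 = 4
V_5 = 1·E_4 + (1)²·V_4 = 20;  E_5 = 4


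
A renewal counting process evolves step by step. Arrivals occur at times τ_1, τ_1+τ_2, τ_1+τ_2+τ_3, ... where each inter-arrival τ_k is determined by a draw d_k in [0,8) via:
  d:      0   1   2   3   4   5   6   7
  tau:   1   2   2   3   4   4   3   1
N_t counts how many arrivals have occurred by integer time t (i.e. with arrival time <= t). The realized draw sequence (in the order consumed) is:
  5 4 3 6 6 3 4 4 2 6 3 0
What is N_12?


3

draw d_1=5: τ_1=4, arrival time A_1=4
draw d_2=4: τ_2=4, arrival time A_2=8
draw d_3=3: τ_3=3, arrival time A_3=11
draw d_4=6: τ_4=3, arrival time A_4=14
draw d_5=6: τ_5=3, arrival time A_5=17
draw d_6=3: τ_6=3, arrival time A_6=20
draw d_7=4: τ_7=4, arrival time A_7=24
draw d_8=4: τ_8=4, arrival time A_8=28
draw d_9=2: τ_9=2, arrival time A_9=30
draw d_10=6: τ_10=3, arrival time A_10=33
draw d_11=3: τ_11=3, arrival time A_11=36
draw d_12=0: τ_12=1, arrival time A_12=37
N_t over t=0..12: 0:0 1:0 2:0 3:0 4:1 5:1 6:1 7:1 8:2 9:2 10:2 11:3 12:3


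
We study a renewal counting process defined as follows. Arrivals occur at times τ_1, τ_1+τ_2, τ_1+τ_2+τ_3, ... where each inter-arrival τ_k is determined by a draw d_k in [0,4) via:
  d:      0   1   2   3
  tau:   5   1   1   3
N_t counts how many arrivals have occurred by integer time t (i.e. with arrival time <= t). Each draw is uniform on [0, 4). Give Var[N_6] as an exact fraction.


Inter-arrival values over d=0..3: [5, 1, 1, 3]
Each d has probability 1/4, so the pmf of τ is: f(1) = 1/2, f(3) = 1/4, f(5) = 1/4
Let p_n(j) = P(N_n = j), with p_0 = [1]. Condition on τ_1: p_n(0) = P(τ > n), and for j >= 1, p_n(j) = Σ_{k<=n} f(k)·p_{n−k}(j−1)
p_1 = [1/2, 1/2]  (j = 0..1)
p_2 = [1/2, 1/4, 1/4]  (j = 0..2)
p_3 = [1/4, 1/2, 1/8, 1/8]  (j = 0..3)
p_4 = [1/4, 1/4, 3/8, 1/16, 1/16]  (j = 0..4)
p_5 = [0, 1/2, 3/16, 1/4, 1/32, 1/32]  (j = 0..5)
p_6 = [0, 3/16, 1/2, 1/8, 5/32, 1/64, 1/64]  (j = 0..6)
E[N_6] = Σ j·p_6(j) = 151/64;  E[N_6²] = Σ j²·p_6(j) = 433/64
Var[N_6] = 433/64 − (151/64)² = 4911/4096

4911/4096


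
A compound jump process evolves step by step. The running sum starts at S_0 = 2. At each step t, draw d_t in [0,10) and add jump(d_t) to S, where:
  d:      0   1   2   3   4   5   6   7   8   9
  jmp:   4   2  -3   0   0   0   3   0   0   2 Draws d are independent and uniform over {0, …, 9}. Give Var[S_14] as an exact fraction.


Outcome values over d=0..9: [4, 2, -3, 0, 0, 0, 3, 0, 0, 2]
Σy = 8, Σy² = 42, M = 10
μ = 8/10 = 4/5,  σ² = 42/10 − (4/5)² = 89/25
Independent increments: Var[S_14] = 14·σ² = 14·(89/25) = 1246/25

1246/25


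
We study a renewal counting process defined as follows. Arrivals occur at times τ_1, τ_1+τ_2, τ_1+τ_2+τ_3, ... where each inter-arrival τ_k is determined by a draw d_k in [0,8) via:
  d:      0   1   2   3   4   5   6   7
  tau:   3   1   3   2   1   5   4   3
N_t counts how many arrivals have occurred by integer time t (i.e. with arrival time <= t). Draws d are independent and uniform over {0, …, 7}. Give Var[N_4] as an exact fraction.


34687/65536

Inter-arrival values over d=0..7: [3, 1, 3, 2, 1, 5, 4, 3]
Each d has probability 1/8, so the pmf of τ is: f(1) = 1/4, f(2) = 1/8, f(3) = 3/8, f(4) = 1/8, f(5) = 1/8
Let p_n(j) = P(N_n = j), with p_0 = [1]. Condition on τ_1: p_n(0) = P(τ > n), and for j >= 1, p_n(j) = Σ_{k<=n} f(k)·p_{n−k}(j−1)
p_1 = [3/4, 1/4]  (j = 0..1)
p_2 = [5/8, 5/16, 1/16]  (j = 0..2)
p_3 = [1/4, 5/8, 7/64, 1/64]  (j = 0..3)
p_4 = [1/8, 35/64, 37/128, 9/256, 1/256]  (j = 0..4)
E[N_4] = Σ j·p_4(j) = 319/256;  E[N_4²] = Σ j²·p_4(j) = 533/256
Var[N_4] = 533/256 − (319/256)² = 34687/65536


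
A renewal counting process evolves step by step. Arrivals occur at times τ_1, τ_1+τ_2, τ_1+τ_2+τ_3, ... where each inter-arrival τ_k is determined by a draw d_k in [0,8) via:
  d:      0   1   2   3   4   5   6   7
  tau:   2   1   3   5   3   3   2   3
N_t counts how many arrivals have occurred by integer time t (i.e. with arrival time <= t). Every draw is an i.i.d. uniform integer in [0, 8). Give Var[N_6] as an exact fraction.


Inter-arrival values over d=0..7: [2, 1, 3, 5, 3, 3, 2, 3]
Each d has probability 1/8, so the pmf of τ is: f(1) = 1/8, f(2) = 1/4, f(3) = 1/2, f(5) = 1/8
Let p_n(j) = P(N_n = j), with p_0 = [1]. Condition on τ_1: p_n(0) = P(τ > n), and for j >= 1, p_n(j) = Σ_{k<=n} f(k)·p_{n−k}(j−1)
p_1 = [7/8, 1/8]  (j = 0..1)
p_2 = [5/8, 23/64, 1/64]  (j = 0..2)
p_3 = [1/8, 51/64, 39/512, 1/512]  (j = 0..3)
p_4 = [1/8, 39/64, 129/512, 55/4096, 1/4096]  (j = 0..4)
p_5 = [0, 31/64, 233/512, 239/4096, 71/32768, 1/32768]  (j = 0..5)
p_6 = [0, 13/64, 321/512, 647/4096, 381/32768, 87/262144, 1/262144]  (j = 0..6)
E[N_6] = Σ j·p_6(j) = 518809/262144;  E[N_6²] = Σ j²·p_6(j) = 1134307/262144
Var[N_6] = 1134307/262144 − (518809/262144)² = 28188995727/68719476736

28188995727/68719476736


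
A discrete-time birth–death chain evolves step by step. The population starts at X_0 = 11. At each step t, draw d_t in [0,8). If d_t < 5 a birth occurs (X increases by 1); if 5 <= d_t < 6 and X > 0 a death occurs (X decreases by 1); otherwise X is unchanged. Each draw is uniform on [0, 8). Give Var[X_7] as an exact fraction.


7/2

X can drop by at most 1 per step and X_0 = 11 > T = 7, so X_t >= 11 − t >= 4 > 0 for every t <= 7: the floor at 0 (the 'and X > 0' condition) never binds. Hence X_7 = X_0 + Σ_{t<7} Y_t with i.i.d. increments Y_t = y(d_t) ∈ {+1, −1, 0}.
Outcome values over d=0..7: [1, 1, 1, 1, 1, -1, 0, 0]
Σy = 4, Σy² = 6, M = 8
μ = 4/8 = 1/2,  σ² = 6/8 − (1/2)² = 1/2
Independent increments: Var[X_7] = 7·σ² = 7·(1/2) = 7/2


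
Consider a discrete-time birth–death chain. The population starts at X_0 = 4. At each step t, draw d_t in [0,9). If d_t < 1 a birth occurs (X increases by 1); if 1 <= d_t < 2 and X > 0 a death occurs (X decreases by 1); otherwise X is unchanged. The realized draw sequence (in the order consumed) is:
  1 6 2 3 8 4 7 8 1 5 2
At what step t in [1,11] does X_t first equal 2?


t=0: X=4, d=1 → death, X_1=3
t=1: X=3, d=6 → hold, X_2=3
t=2: X=3, d=2 → hold, X_3=3
t=3: X=3, d=3 → hold, X_4=3
t=4: X=3, d=8 → hold, X_5=3
t=5: X=3, d=4 → hold, X_6=3
t=6: X=3, d=7 → hold, X_7=3
t=7: X=3, d=8 → hold, X_8=3
t=8: X=3, d=1 → death, X_9=2
t=9: X=2, d=5 → hold, X_10=2
t=10: X=2, d=2 → hold, X_11=2

9


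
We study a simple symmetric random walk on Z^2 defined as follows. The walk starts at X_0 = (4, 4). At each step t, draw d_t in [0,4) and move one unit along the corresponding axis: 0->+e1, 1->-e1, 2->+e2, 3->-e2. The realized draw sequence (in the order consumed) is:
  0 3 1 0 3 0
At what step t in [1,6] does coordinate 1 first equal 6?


t=0: X=(4, 4), d=0 → +e1, X_1=(5, 4)
t=1: X=(5, 4), d=3 → -e2, X_2=(5, 3)
t=2: X=(5, 3), d=1 → -e1, X_3=(4, 3)
t=3: X=(4, 3), d=0 → +e1, X_4=(5, 3)
t=4: X=(5, 3), d=3 → -e2, X_5=(5, 2)
t=5: X=(5, 2), d=0 → +e1, X_6=(6, 2)

6


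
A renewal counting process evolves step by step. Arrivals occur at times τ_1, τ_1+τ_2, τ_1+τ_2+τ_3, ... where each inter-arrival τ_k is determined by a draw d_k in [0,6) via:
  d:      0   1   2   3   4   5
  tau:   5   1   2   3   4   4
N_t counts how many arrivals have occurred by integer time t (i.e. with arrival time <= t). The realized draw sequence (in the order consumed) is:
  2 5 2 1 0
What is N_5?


1

draw d_1=2: τ_1=2, arrival time A_1=2
draw d_2=5: τ_2=4, arrival time A_2=6
draw d_3=2: τ_3=2, arrival time A_3=8
draw d_4=1: τ_4=1, arrival time A_4=9
draw d_5=0: τ_5=5, arrival time A_5=14
N_t over t=0..5: 0:0 1:0 2:1 3:1 4:1 5:1


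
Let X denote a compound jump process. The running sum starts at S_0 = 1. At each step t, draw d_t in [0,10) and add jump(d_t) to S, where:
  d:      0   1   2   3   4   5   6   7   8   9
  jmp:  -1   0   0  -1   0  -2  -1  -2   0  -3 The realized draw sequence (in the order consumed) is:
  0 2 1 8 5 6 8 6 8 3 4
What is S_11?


-5

t=0: S=1, d=0, jump=-1, S_1=0
t=1: S=0, d=2, jump=0, S_2=0
t=2: S=0, d=1, jump=0, S_3=0
t=3: S=0, d=8, jump=0, S_4=0
t=4: S=0, d=5, jump=-2, S_5=-2
t=5: S=-2, d=6, jump=-1, S_6=-3
t=6: S=-3, d=8, jump=0, S_7=-3
t=7: S=-3, d=6, jump=-1, S_8=-4
t=8: S=-4, d=8, jump=0, S_9=-4
t=9: S=-4, d=3, jump=-1, S_10=-5
t=10: S=-5, d=4, jump=0, S_11=-5


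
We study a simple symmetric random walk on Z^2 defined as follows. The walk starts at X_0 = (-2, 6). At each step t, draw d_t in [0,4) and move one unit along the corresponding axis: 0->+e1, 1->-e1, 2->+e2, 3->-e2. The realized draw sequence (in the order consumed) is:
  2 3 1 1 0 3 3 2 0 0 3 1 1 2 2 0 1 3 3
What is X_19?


t=0: X=(-2, 6), d=2 → +e2, X_1=(-2, 7)
t=1: X=(-2, 7), d=3 → -e2, X_2=(-2, 6)
t=2: X=(-2, 6), d=1 → -e1, X_3=(-3, 6)
t=3: X=(-3, 6), d=1 → -e1, X_4=(-4, 6)
t=4: X=(-4, 6), d=0 → +e1, X_5=(-3, 6)
t=5: X=(-3, 6), d=3 → -e2, X_6=(-3, 5)
t=6: X=(-3, 5), d=3 → -e2, X_7=(-3, 4)
t=7: X=(-3, 4), d=2 → +e2, X_8=(-3, 5)
t=8: X=(-3, 5), d=0 → +e1, X_9=(-2, 5)
t=9: X=(-2, 5), d=0 → +e1, X_10=(-1, 5)
t=10: X=(-1, 5), d=3 → -e2, X_11=(-1, 4)
t=11: X=(-1, 4), d=1 → -e1, X_12=(-2, 4)
t=12: X=(-2, 4), d=1 → -e1, X_13=(-3, 4)
t=13: X=(-3, 4), d=2 → +e2, X_14=(-3, 5)
t=14: X=(-3, 5), d=2 → +e2, X_15=(-3, 6)
t=15: X=(-3, 6), d=0 → +e1, X_16=(-2, 6)
t=16: X=(-2, 6), d=1 → -e1, X_17=(-3, 6)
t=17: X=(-3, 6), d=3 → -e2, X_18=(-3, 5)
t=18: X=(-3, 5), d=3 → -e2, X_19=(-3, 4)

(-3, 4)


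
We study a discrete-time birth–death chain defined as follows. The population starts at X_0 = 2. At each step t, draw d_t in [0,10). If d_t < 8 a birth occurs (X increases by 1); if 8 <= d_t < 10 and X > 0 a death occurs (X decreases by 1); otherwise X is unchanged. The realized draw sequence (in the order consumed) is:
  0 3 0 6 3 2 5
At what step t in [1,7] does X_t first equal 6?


t=0: X=2, d=0 → birth, X_1=3
t=1: X=3, d=3 → birth, X_2=4
t=2: X=4, d=0 → birth, X_3=5
t=3: X=5, d=6 → birth, X_4=6
t=4: X=6, d=3 → birth, X_5=7
t=5: X=7, d=2 → birth, X_6=8
t=6: X=8, d=5 → birth, X_7=9

4


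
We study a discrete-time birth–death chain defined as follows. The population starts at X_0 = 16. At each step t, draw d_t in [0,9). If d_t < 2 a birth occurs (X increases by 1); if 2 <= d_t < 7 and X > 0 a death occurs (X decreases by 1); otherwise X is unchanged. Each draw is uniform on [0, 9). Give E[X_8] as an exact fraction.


40/3

X can drop by at most 1 per step and X_0 = 16 > T = 8, so X_t >= 16 − t >= 8 > 0 for every t <= 8: the floor at 0 (the 'and X > 0' condition) never binds. Hence X_8 = X_0 + Σ_{t<8} Y_t with i.i.d. increments Y_t = y(d_t) ∈ {+1, −1, 0}.
Outcome values over d=0..8: [1, 1, -1, -1, -1, -1, -1, 0, 0]
Σy = -3, Σy² = 7, M = 9
μ = -3/9 = -1/3,  σ² = 7/9 − (-1/3)² = 2/3
E[X_8] = 16 + 8·(-1/3) = 40/3


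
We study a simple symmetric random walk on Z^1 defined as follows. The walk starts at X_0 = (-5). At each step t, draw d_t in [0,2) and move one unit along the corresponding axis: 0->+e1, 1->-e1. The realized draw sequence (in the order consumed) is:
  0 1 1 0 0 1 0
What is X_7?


t=0: X=(-5), d=0 → +e1, X_1=(-4)
t=1: X=(-4), d=1 → -e1, X_2=(-5)
t=2: X=(-5), d=1 → -e1, X_3=(-6)
t=3: X=(-6), d=0 → +e1, X_4=(-5)
t=4: X=(-5), d=0 → +e1, X_5=(-4)
t=5: X=(-4), d=1 → -e1, X_6=(-5)
t=6: X=(-5), d=0 → +e1, X_7=(-4)

(-4)


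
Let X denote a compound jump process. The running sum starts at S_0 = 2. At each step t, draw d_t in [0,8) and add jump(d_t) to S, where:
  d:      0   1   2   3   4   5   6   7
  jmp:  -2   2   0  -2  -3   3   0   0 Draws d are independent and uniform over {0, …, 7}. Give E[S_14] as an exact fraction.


-3/2

Outcome values over d=0..7: [-2, 2, 0, -2, -3, 3, 0, 0]
Σy = -2, Σy² = 30, M = 8
μ = -2/8 = -1/4,  σ² = 30/8 − (-1/4)² = 59/16
E[S_14] = 2 + 14·(-1/4) = -3/2


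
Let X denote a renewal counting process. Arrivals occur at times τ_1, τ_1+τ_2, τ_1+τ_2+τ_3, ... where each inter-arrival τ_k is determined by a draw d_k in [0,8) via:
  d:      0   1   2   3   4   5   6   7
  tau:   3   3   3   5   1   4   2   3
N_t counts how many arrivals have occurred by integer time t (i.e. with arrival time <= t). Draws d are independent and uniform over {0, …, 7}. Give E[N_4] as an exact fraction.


Inter-arrival values over d=0..7: [3, 3, 3, 5, 1, 4, 2, 3]
Each d has probability 1/8, so the pmf of τ is: f(1) = 1/8, f(2) = 1/8, f(3) = 1/2, f(4) = 1/8, f(5) = 1/8
Renewal equation for m(n) = E[N_n]: condition on τ_1 = k (if k <= n, one arrival plus a fresh copy on the remaining n−k steps): m(n) = F(n) + Σ_{k<=n} f(k)·m(n−k), where F(n) = P(τ <= n) and m(0) = 0
m(1) = F(1) = 1/8
m(2) = F(2) + f(1)·m(1) = 1/4 + 1/8·1/8 = 17/64
m(3) = F(3) + f(1)·m(2) + f(2)·m(1) = 3/4 + 1/8·17/64 + 1/8·1/8 = 409/512
m(4) = F(4) + f(1)·m(3) + f(2)·m(2) + f(3)·m(1) = 7/8 + 1/8·409/512 + 1/8·17/64 + 1/2·1/8 = 4385/4096
E[N_4] = m(4) = 4385/4096

4385/4096


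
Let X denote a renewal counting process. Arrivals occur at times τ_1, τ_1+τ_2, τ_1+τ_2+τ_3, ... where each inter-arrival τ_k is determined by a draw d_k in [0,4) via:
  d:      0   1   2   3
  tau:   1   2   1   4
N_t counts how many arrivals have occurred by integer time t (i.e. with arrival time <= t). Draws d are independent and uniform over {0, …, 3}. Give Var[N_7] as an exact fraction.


25775/16384

Inter-arrival values over d=0..3: [1, 2, 1, 4]
Each d has probability 1/4, so the pmf of τ is: f(1) = 1/2, f(2) = 1/4, f(4) = 1/4
Let p_n(j) = P(N_n = j), with p_0 = [1]. Condition on τ_1: p_n(0) = P(τ > n), and for j >= 1, p_n(j) = Σ_{k<=n} f(k)·p_{n−k}(j−1)
p_1 = [1/2, 1/2]  (j = 0..1)
p_2 = [1/4, 1/2, 1/4]  (j = 0..2)
p_3 = [1/4, 1/4, 3/8, 1/8]  (j = 0..3)
p_4 = [0, 7/16, 1/4, 1/4, 1/16]  (j = 0..4)
p_5 = [0, 3/16, 13/32, 7/32, 5/32, 1/32]  (j = 0..5)
p_6 = [0, 1/16, 21/64, 21/64, 11/64, 3/32, 1/64]  (j = 0..6)
p_7 = [0, 1/16, 9/64, 23/64, 1/4, 1/8, 7/128, 1/128]  (j = 0..7)
E[N_7] = Σ j·p_7(j) = 439/128;  E[N_7²] = Σ j²·p_7(j) = 1707/128
Var[N_7] = 1707/128 − (439/128)² = 25775/16384


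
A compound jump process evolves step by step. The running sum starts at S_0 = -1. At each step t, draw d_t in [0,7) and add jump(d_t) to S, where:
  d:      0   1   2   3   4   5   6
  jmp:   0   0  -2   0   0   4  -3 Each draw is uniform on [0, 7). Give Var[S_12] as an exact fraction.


Outcome values over d=0..6: [0, 0, -2, 0, 0, 4, -3]
Σy = -1, Σy² = 29, M = 7
μ = -1/7 = -1/7,  σ² = 29/7 − (-1/7)² = 202/49
Independent increments: Var[S_12] = 12·σ² = 12·(202/49) = 2424/49

2424/49


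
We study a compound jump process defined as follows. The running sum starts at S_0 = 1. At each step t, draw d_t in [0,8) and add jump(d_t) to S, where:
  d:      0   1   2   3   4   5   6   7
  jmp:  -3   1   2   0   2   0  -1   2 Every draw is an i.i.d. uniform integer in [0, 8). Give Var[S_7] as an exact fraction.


Outcome values over d=0..7: [-3, 1, 2, 0, 2, 0, -1, 2]
Σy = 3, Σy² = 23, M = 8
μ = 3/8 = 3/8,  σ² = 23/8 − (3/8)² = 175/64
Independent increments: Var[S_7] = 7·σ² = 7·(175/64) = 1225/64

1225/64


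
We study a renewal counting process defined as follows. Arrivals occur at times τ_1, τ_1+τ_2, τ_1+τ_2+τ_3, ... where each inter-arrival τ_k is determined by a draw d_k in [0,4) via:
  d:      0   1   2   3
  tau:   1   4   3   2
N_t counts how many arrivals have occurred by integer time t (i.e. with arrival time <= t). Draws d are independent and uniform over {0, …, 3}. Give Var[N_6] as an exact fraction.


Inter-arrival values over d=0..3: [1, 4, 3, 2]
Each d has probability 1/4, so the pmf of τ is: f(1) = 1/4, f(2) = 1/4, f(3) = 1/4, f(4) = 1/4
Let p_n(j) = P(N_n = j), with p_0 = [1]. Condition on τ_1: p_n(0) = P(τ > n), and for j >= 1, p_n(j) = Σ_{k<=n} f(k)·p_{n−k}(j−1)
p_1 = [3/4, 1/4]  (j = 0..1)
p_2 = [1/2, 7/16, 1/16]  (j = 0..2)
p_3 = [1/4, 9/16, 11/64, 1/64]  (j = 0..3)
p_4 = [0, 5/8, 5/16, 15/256, 1/256]  (j = 0..4)
p_5 = [0, 3/8, 15/32, 35/256, 19/1024, 1/1024]  (j = 0..5)
p_6 = [0, 3/16, 1/2, 65/256, 27/512, 23/4096, 1/4096]  (j = 0..6)
E[N_6] = Σ j·p_6(j) = 8969/4096;  E[N_6²] = Σ j²·p_6(j) = 22387/4096
Var[N_6] = 22387/4096 − (8969/4096)² = 11254191/16777216

11254191/16777216


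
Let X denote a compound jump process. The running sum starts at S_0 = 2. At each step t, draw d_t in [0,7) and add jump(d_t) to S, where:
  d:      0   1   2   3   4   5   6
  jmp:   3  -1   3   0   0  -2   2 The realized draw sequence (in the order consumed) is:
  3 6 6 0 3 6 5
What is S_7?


9

t=0: S=2, d=3, jump=0, S_1=2
t=1: S=2, d=6, jump=2, S_2=4
t=2: S=4, d=6, jump=2, S_3=6
t=3: S=6, d=0, jump=3, S_4=9
t=4: S=9, d=3, jump=0, S_5=9
t=5: S=9, d=6, jump=2, S_6=11
t=6: S=11, d=5, jump=-2, S_7=9


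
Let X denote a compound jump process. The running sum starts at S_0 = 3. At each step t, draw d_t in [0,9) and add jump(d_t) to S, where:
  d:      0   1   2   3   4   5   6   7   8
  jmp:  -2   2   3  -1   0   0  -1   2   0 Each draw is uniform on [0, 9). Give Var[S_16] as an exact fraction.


352/9

Outcome values over d=0..8: [-2, 2, 3, -1, 0, 0, -1, 2, 0]
Σy = 3, Σy² = 23, M = 9
μ = 3/9 = 1/3,  σ² = 23/9 − (1/3)² = 22/9
Independent increments: Var[S_16] = 16·σ² = 16·(22/9) = 352/9


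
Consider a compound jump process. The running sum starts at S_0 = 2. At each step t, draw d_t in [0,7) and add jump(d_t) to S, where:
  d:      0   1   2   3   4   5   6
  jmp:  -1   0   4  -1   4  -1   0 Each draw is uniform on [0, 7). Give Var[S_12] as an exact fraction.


2640/49

Outcome values over d=0..6: [-1, 0, 4, -1, 4, -1, 0]
Σy = 5, Σy² = 35, M = 7
μ = 5/7 = 5/7,  σ² = 35/7 − (5/7)² = 220/49
Independent increments: Var[S_12] = 12·σ² = 12·(220/49) = 2640/49


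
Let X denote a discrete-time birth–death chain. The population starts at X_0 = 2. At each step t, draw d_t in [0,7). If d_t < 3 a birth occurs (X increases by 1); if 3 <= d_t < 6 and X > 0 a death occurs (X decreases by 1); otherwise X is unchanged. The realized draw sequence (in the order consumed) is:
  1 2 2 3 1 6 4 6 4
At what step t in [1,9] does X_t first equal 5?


3

t=0: X=2, d=1 → birth, X_1=3
t=1: X=3, d=2 → birth, X_2=4
t=2: X=4, d=2 → birth, X_3=5
t=3: X=5, d=3 → death, X_4=4
t=4: X=4, d=1 → birth, X_5=5
t=5: X=5, d=6 → hold, X_6=5
t=6: X=5, d=4 → death, X_7=4
t=7: X=4, d=6 → hold, X_8=4
t=8: X=4, d=4 → death, X_9=3


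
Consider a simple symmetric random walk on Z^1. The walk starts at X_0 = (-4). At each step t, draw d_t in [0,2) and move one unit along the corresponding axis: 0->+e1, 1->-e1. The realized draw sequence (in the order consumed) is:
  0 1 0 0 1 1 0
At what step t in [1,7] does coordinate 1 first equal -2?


t=0: X=(-4), d=0 → +e1, X_1=(-3)
t=1: X=(-3), d=1 → -e1, X_2=(-4)
t=2: X=(-4), d=0 → +e1, X_3=(-3)
t=3: X=(-3), d=0 → +e1, X_4=(-2)
t=4: X=(-2), d=1 → -e1, X_5=(-3)
t=5: X=(-3), d=1 → -e1, X_6=(-4)
t=6: X=(-4), d=0 → +e1, X_7=(-3)

4


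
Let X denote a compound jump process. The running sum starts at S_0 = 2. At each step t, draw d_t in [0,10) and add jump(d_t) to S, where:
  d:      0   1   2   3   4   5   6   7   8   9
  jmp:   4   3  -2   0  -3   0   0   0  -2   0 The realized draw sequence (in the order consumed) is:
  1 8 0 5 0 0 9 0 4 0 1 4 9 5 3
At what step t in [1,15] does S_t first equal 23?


11

t=0: S=2, d=1, jump=3, S_1=5
t=1: S=5, d=8, jump=-2, S_2=3
t=2: S=3, d=0, jump=4, S_3=7
t=3: S=7, d=5, jump=0, S_4=7
t=4: S=7, d=0, jump=4, S_5=11
t=5: S=11, d=0, jump=4, S_6=15
t=6: S=15, d=9, jump=0, S_7=15
t=7: S=15, d=0, jump=4, S_8=19
t=8: S=19, d=4, jump=-3, S_9=16
t=9: S=16, d=0, jump=4, S_10=20
t=10: S=20, d=1, jump=3, S_11=23
t=11: S=23, d=4, jump=-3, S_12=20
t=12: S=20, d=9, jump=0, S_13=20
t=13: S=20, d=5, jump=0, S_14=20
t=14: S=20, d=3, jump=0, S_15=20


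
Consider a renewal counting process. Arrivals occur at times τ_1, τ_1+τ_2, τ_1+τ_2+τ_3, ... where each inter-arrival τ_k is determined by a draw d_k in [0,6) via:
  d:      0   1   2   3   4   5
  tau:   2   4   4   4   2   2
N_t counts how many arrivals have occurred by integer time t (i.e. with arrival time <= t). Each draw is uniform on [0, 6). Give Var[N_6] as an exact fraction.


Inter-arrival values over d=0..5: [2, 4, 4, 4, 2, 2]
Each d has probability 1/6, so the pmf of τ is: f(2) = 1/2, f(4) = 1/2
Let p_n(j) = P(N_n = j), with p_0 = [1]. Condition on τ_1: p_n(0) = P(τ > n), and for j >= 1, p_n(j) = Σ_{k<=n} f(k)·p_{n−k}(j−1)
p_1 = [1]  (j = 0)
p_2 = [1/2, 1/2]  (j = 0..1)
p_3 = [1/2, 1/2]  (j = 0..1)
p_4 = [0, 3/4, 1/4]  (j = 0..2)
p_5 = [0, 3/4, 1/4]  (j = 0..2)
p_6 = [0, 1/4, 5/8, 1/8]  (j = 0..3)
E[N_6] = Σ j·p_6(j) = 15/8;  E[N_6²] = Σ j²·p_6(j) = 31/8
Var[N_6] = 31/8 − (15/8)² = 23/64

23/64


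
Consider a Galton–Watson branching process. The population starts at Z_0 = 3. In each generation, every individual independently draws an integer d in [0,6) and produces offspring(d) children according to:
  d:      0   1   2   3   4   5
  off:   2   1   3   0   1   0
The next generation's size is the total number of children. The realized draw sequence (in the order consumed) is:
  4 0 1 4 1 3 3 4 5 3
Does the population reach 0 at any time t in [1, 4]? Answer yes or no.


gen 0: Z_0=3, draws=[4, 0, 1], offspring=[1, 2, 1], Z_1=4
gen 1: Z_1=4, draws=[4, 1, 3, 3], offspring=[1, 1, 0, 0], Z_2=2
gen 2: Z_2=2, draws=[4, 5], offspring=[1, 0], Z_3=1
gen 3: Z_3=1, draws=[3], offspring=[0], Z_4=0

yes


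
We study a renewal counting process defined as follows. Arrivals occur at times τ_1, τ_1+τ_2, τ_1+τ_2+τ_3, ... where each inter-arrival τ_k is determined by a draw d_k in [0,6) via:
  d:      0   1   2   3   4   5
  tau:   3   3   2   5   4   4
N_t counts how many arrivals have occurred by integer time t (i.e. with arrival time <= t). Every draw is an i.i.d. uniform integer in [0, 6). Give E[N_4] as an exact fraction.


31/36

Inter-arrival values over d=0..5: [3, 3, 2, 5, 4, 4]
Each d has probability 1/6, so the pmf of τ is: f(2) = 1/6, f(3) = 1/3, f(4) = 1/3, f(5) = 1/6
Renewal equation for m(n) = E[N_n]: condition on τ_1 = k (if k <= n, one arrival plus a fresh copy on the remaining n−k steps): m(n) = F(n) + Σ_{k<=n} f(k)·m(n−k), where F(n) = P(τ <= n) and m(0) = 0
m(1) = F(1) = 0
m(2) = F(2) = 1/6
m(3) = F(3) = 1/2
m(4) = F(4) + f(2)·m(2) = 5/6 + 1/6·1/6 = 31/36
E[N_4] = m(4) = 31/36


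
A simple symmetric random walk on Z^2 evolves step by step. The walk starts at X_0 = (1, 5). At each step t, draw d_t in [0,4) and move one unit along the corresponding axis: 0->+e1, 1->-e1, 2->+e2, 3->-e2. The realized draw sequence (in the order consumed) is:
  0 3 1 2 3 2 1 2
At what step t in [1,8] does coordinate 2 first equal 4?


t=0: X=(1, 5), d=0 → +e1, X_1=(2, 5)
t=1: X=(2, 5), d=3 → -e2, X_2=(2, 4)
t=2: X=(2, 4), d=1 → -e1, X_3=(1, 4)
t=3: X=(1, 4), d=2 → +e2, X_4=(1, 5)
t=4: X=(1, 5), d=3 → -e2, X_5=(1, 4)
t=5: X=(1, 4), d=2 → +e2, X_6=(1, 5)
t=6: X=(1, 5), d=1 → -e1, X_7=(0, 5)
t=7: X=(0, 5), d=2 → +e2, X_8=(0, 6)

2


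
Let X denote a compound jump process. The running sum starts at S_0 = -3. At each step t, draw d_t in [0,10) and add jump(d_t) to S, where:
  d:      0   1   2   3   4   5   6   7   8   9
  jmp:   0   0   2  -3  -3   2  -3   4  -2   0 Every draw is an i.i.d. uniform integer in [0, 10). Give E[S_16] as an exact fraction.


Outcome values over d=0..9: [0, 0, 2, -3, -3, 2, -3, 4, -2, 0]
Σy = -3, Σy² = 55, M = 10
μ = -3/10 = -3/10,  σ² = 55/10 − (-3/10)² = 541/100
E[S_16] = -3 + 16·(-3/10) = -39/5

-39/5


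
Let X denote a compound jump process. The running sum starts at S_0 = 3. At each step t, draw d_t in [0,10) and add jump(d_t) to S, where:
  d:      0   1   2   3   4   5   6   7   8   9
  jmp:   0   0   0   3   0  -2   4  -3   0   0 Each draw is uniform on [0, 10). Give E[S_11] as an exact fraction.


Outcome values over d=0..9: [0, 0, 0, 3, 0, -2, 4, -3, 0, 0]
Σy = 2, Σy² = 38, M = 10
μ = 2/10 = 1/5,  σ² = 38/10 − (1/5)² = 94/25
E[S_11] = 3 + 11·(1/5) = 26/5

26/5


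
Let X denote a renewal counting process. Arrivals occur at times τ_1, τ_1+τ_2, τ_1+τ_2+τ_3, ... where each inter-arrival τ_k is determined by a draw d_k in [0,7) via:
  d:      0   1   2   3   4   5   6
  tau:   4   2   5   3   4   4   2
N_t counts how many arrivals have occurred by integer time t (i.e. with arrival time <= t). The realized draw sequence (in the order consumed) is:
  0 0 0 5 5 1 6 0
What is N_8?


draw d_1=0: τ_1=4, arrival time A_1=4
draw d_2=0: τ_2=4, arrival time A_2=8
draw d_3=0: τ_3=4, arrival time A_3=12
draw d_4=5: τ_4=4, arrival time A_4=16
draw d_5=5: τ_5=4, arrival time A_5=20
draw d_6=1: τ_6=2, arrival time A_6=22
draw d_7=6: τ_7=2, arrival time A_7=24
draw d_8=0: τ_8=4, arrival time A_8=28
N_t over t=0..8: 0:0 1:0 2:0 3:0 4:1 5:1 6:1 7:1 8:2

2


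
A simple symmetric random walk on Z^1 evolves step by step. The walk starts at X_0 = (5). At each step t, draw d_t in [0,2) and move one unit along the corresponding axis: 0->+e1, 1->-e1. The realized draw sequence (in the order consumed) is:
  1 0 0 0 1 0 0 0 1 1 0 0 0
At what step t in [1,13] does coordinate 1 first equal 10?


t=0: X=(5), d=1 → -e1, X_1=(4)
t=1: X=(4), d=0 → +e1, X_2=(5)
t=2: X=(5), d=0 → +e1, X_3=(6)
t=3: X=(6), d=0 → +e1, X_4=(7)
t=4: X=(7), d=1 → -e1, X_5=(6)
t=5: X=(6), d=0 → +e1, X_6=(7)
t=6: X=(7), d=0 → +e1, X_7=(8)
t=7: X=(8), d=0 → +e1, X_8=(9)
t=8: X=(9), d=1 → -e1, X_9=(8)
t=9: X=(8), d=1 → -e1, X_10=(7)
t=10: X=(7), d=0 → +e1, X_11=(8)
t=11: X=(8), d=0 → +e1, X_12=(9)
t=12: X=(9), d=0 → +e1, X_13=(10)

13


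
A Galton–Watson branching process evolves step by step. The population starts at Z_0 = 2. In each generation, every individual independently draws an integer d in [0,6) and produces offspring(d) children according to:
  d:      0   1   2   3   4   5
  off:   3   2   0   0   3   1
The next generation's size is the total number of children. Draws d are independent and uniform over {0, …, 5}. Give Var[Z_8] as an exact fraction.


87330555/32768

Outcome values over d=0..5: [3, 2, 0, 0, 3, 1]
Σy = 9, Σy² = 23, M = 6
μ = 9/6 = 3/2,  σ² = 23/6 − (3/2)² = 19/12
V_0 = 0, E_0 = 2
V_1 = 19/12·E_0 + (3/2)²·V_0 = 19/6;  E_1 = 3
V_2 = 19/12·E_1 + (3/2)²·V_1 = 95/8;  E_2 = 9/2
V_3 = 19/12·E_2 + (3/2)²·V_2 = 1083/32;  E_3 = 27/4
V_4 = 19/12·E_3 + (3/2)²·V_3 = 11115/128;  E_4 = 81/8
V_5 = 19/12·E_4 + (3/2)²·V_4 = 108243/512;  E_5 = 243/16
V_6 = 19/12·E_5 + (3/2)²·V_5 = 1023435/2048;  E_6 = 729/32
V_7 = 19/12·E_6 + (3/2)²·V_6 = 9506403/8192;  E_7 = 2187/64
V_8 = 19/12·E_7 + (3/2)²·V_7 = 87330555/32768;  E_8 = 6561/128


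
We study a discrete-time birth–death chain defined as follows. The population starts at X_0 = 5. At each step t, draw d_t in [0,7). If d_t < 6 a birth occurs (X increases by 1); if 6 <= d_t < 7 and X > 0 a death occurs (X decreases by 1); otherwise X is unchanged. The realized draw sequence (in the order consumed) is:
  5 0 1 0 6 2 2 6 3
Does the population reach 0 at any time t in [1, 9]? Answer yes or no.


no

t=0: X=5, d=5 → birth, X_1=6
t=1: X=6, d=0 → birth, X_2=7
t=2: X=7, d=1 → birth, X_3=8
t=3: X=8, d=0 → birth, X_4=9
t=4: X=9, d=6 → death, X_5=8
t=5: X=8, d=2 → birth, X_6=9
t=6: X=9, d=2 → birth, X_7=10
t=7: X=10, d=6 → death, X_8=9
t=8: X=9, d=3 → birth, X_9=10
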